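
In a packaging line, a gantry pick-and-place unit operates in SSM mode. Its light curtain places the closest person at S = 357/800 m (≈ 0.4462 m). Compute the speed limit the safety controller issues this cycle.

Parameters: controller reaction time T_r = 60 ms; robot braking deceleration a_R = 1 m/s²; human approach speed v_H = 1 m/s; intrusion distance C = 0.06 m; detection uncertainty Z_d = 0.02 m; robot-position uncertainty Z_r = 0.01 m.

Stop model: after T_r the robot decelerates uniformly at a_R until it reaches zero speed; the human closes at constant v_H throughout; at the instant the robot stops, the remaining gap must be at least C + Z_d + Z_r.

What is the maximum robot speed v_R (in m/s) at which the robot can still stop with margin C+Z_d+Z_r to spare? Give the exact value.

quadratic (1/2)·v² + (53/50)·v + (-237/800) = 0
  disc = (53/50)² − 4·(1/2)·(-237/800) = 17161/10000 ; √disc = 131/100
  v_R = (−(53/50) + 131/100) / (2·(1/2)) = 1/4 m/s
check:
stop time T_s = (1/4)/1 = 0.2500 s
robot in T_r: 0.2500·0.0600 = 0.0150 m
robot covers 0.2500·0.2500 − ½·1.0000·0.2500² = 0.0312 m while stopping
human over T_r+T_s: 1.0000·(0.0600+0.2500) = 0.3100 m
margins: 0.0600+0.0200+0.0100 = 0.0900 m
sum ≈ 0.0150+0.0312+0.3100+0.0900 ≈ 0.4462 m = S ✓

v_R_max = 1/4 m/s = 0.2500 m/s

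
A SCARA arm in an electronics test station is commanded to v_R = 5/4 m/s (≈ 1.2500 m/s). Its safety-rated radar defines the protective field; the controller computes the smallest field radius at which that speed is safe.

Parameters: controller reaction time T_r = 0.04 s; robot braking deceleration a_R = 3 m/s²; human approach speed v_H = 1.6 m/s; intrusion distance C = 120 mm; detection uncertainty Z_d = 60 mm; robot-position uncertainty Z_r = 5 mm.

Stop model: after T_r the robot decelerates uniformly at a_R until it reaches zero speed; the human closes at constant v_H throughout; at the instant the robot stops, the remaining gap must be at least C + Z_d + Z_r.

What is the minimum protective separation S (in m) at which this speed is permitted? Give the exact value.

S_min = 14713/12000 m = 1.2261 m

braking lasts T_s = (5/4)/3 = 0.4167 s
reaction-phase robot travel = 1.2500·0.0400 = 0.0500 m
robot covers 1.2500·0.4167 − ½·3.0000·0.4167² = 0.2604 m while stopping
human closes 1.6000·0.4567 = 0.7307 m
margins: 0.1200+0.0600+0.0050 = 0.1850 m
S_min ≈ 0.0500+0.2604+0.7307+0.1850  ⇒  S_min = 14713/12000 m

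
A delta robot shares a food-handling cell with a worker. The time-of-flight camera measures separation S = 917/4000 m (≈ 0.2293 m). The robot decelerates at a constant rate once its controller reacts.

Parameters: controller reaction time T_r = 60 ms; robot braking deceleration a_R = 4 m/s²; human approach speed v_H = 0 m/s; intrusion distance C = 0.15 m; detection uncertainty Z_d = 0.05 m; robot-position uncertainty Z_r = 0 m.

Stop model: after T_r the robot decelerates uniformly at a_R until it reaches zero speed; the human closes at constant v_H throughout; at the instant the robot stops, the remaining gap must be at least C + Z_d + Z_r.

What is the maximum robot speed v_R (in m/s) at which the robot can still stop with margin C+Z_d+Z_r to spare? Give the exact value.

v_R_max = 3/10 m/s = 0.3000 m/s

quadratic (1/8)·v² + (3/50)·v + (-117/4000) = 0
  disc = (3/50)² − 4·(1/8)·(-117/4000) = 729/40000 ; √disc = 27/200
  v_R = (−(3/50) + 27/200) / (2·(1/8)) = 3/10 m/s
check:
T_s = v_R/a_R = (3/10)/4 = 0.0750 s
robot in T_r: 0.3000·0.0600 = 0.0180 m
robot covers 0.3000·0.0750 − ½·4.0000·0.0750² = 0.0112 m while stopping
person approaches 0.0000·(0.0600+0.0750) = 0.0000 m
C+Z_d+Z_r = 0.1500+0.0500+0.0000 = 0.2000 m
sum ≈ 0.0180+0.0112+0.0000+0.2000 ≈ 0.2293 m = S ✓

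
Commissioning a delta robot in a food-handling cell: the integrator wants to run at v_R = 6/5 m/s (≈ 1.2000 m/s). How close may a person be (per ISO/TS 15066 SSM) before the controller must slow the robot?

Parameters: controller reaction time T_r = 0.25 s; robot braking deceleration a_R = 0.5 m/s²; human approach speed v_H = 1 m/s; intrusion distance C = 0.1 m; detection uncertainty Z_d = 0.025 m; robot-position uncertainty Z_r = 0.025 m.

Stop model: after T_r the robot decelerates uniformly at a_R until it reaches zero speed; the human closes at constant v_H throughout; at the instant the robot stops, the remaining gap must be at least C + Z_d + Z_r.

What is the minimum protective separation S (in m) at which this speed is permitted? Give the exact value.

T_s = v_R/a_R = (6/5)/(1/2) = 2.4000 s
reaction-phase robot travel = 1.2000·0.2500 = 0.3000 m
robot under decel: 1.2000²/(2·0.5000) = 1.4400 m
person approaches 1.0000·(0.2500+2.4000) = 2.6500 m
residual clearance needed = 0.1000+0.0250+0.0250 = 0.1500 m
S_min ≈ 0.3000+1.4400+2.6500+0.1500  ⇒  S_min = 227/50 m

S_min = 227/50 m = 4.5400 m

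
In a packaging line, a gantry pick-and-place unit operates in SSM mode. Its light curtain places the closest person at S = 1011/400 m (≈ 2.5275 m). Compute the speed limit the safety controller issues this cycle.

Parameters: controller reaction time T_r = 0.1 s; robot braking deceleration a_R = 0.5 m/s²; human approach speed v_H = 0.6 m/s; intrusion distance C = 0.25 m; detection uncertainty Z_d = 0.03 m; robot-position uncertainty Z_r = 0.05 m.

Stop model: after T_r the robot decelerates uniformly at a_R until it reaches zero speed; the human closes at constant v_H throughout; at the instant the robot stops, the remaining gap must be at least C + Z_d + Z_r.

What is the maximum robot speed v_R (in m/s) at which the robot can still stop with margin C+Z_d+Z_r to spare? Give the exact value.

v_R_max = 19/20 m/s = 0.9500 m/s

collect terms ⇒ (1)·v_R² + (13/10)·v_R + (-171/80) = 0
  disc = (13/10)² − 4·(1)·(-171/80) = 256/25 ; √disc = 16/5
  v_R = (−(13/10) + 16/5) / (2·(1)) = 19/20 m/s
check:
T_s = v_R/a_R = (19/20)/(1/2) = 1.9000 s
reaction-phase robot travel = 0.9500·0.1000 = 0.0950 m
robot under decel: 0.9500²/(2·0.5000) = 0.9025 m
human over T_r+T_s: 0.6000·(0.1000+1.9000) = 1.2000 m
residual clearance needed = 0.2500+0.0300+0.0500 = 0.3300 m
sum ≈ 0.0950+0.9025+1.2000+0.3300 ≈ 2.5275 m = S ✓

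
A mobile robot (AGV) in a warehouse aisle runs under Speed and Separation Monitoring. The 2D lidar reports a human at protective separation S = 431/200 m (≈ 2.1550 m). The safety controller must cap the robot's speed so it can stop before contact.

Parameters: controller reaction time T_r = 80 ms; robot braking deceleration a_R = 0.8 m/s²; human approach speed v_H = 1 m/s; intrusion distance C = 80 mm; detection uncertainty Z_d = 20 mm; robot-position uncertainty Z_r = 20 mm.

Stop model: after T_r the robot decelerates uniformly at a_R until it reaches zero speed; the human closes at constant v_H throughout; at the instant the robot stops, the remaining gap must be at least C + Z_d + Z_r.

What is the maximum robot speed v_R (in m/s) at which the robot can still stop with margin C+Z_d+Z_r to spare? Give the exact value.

v_R_max = 1 m/s = 1.0000 m/s

quadratic (5/8)·v² + (133/100)·v + (-391/200) = 0
  disc = (133/100)² − 4·(5/8)·(-391/200) = 16641/2500 ; √disc = 129/50
  v_R = (−(133/100) + 129/50) / (2·(5/8)) = 1 m/s
check:
braking lasts T_s = 1/(4/5) = 1.2500 s
robot covers v_R·T_r = 1.0000·0.0800 = 0.0800 m before braking
braking distance = 1.0000²/(2·0.8000) = 0.6250 m
person approaches 1.0000·(0.0800+1.2500) = 1.3300 m
C+Z_d+Z_r = 0.0800+0.0200+0.0200 = 0.1200 m
sum ≈ 0.0800+0.6250+1.3300+0.1200 ≈ 2.1550 m = S ✓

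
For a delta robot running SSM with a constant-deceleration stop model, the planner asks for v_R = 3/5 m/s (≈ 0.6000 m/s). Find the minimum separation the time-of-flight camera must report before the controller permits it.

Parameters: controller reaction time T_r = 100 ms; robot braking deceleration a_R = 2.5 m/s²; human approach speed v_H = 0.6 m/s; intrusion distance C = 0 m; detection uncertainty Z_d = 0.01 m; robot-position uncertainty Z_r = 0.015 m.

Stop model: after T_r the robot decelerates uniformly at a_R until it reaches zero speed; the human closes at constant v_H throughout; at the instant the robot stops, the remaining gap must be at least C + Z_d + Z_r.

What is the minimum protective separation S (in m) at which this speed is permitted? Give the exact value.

S_min = 361/1000 m = 0.3610 m

stop time T_s = (3/5)/(5/2) = 0.2400 s
reaction-phase robot travel = 0.6000·0.1000 = 0.0600 m
braking distance = 0.6000²/(2·2.5000) = 0.0720 m
human over T_r+T_s: 0.6000·(0.1000+0.2400) = 0.2040 m
margins: 0.0000+0.0100+0.0150 = 0.0250 m
S_min ≈ 0.0600+0.0720+0.2040+0.0250  ⇒  S_min = 361/1000 m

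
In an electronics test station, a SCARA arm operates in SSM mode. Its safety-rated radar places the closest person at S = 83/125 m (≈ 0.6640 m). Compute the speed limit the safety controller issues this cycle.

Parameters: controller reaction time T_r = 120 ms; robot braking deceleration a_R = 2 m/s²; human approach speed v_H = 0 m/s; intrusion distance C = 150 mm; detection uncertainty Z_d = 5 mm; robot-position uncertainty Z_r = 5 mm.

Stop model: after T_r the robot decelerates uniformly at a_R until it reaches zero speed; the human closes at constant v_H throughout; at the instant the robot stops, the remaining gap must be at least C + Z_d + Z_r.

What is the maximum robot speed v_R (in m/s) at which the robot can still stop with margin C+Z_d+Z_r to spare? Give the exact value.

collect terms ⇒ (1/4)·v_R² + (3/25)·v_R + (-63/125) = 0
  disc = (3/25)² − 4·(1/4)·(-63/125) = 324/625 ; √disc = 18/25
  v_R = (−(3/25) + 18/25) / (2·(1/4)) = 6/5 m/s
check:
stop time T_s = (6/5)/2 = 0.6000 s
robot covers v_R·T_r = 1.2000·0.1200 = 0.1440 m before braking
robot covers 1.2000·0.6000 − ½·2.0000·0.6000² = 0.3600 m while stopping
human closes 0.0000·0.7200 = 0.0000 m
margins: 0.1500+0.0050+0.0050 = 0.1600 m
sum ≈ 0.1440+0.3600+0.0000+0.1600 ≈ 0.6640 m = S ✓

v_R_max = 6/5 m/s = 1.2000 m/s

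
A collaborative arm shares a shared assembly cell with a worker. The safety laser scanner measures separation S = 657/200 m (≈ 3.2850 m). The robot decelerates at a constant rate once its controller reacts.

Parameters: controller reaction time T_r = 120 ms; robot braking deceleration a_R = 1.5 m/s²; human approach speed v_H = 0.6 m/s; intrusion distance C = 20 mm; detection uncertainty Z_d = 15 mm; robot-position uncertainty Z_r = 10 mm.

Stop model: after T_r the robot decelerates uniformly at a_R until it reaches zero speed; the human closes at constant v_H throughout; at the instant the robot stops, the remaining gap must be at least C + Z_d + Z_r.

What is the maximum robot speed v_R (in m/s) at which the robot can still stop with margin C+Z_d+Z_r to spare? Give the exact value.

v_R_max = 12/5 m/s = 2.4000 m/s

collect terms ⇒ (1/3)·v_R² + (13/25)·v_R + (-396/125) = 0
  disc = (13/25)² − 4·(1/3)·(-396/125) = 2809/625 ; √disc = 53/25
  v_R = (−(13/25) + 53/25) / (2·(1/3)) = 12/5 m/s
check:
stop time T_s = (12/5)/(3/2) = 1.6000 s
robot covers v_R·T_r = 2.4000·0.1200 = 0.2880 m before braking
robot under decel: 2.4000²/(2·1.5000) = 1.9200 m
person approaches 0.6000·(0.1200+1.6000) = 1.0320 m
C+Z_d+Z_r = 0.0200+0.0150+0.0100 = 0.0450 m
sum ≈ 0.2880+1.9200+1.0320+0.0450 ≈ 3.2850 m = S ✓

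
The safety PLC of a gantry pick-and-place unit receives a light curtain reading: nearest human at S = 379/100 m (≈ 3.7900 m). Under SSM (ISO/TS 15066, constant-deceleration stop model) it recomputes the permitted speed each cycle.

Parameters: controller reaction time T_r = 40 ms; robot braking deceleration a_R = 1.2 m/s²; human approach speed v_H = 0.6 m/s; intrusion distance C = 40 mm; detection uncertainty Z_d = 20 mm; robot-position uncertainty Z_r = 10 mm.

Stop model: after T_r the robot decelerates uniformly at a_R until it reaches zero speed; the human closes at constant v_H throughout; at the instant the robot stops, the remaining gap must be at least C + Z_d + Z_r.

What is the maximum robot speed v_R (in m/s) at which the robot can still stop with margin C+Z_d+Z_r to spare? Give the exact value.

quadratic (5/12)·v² + (27/50)·v + (-462/125) = 0
  disc = (27/50)² − 4·(5/12)·(-462/125) = 16129/2500 ; √disc = 127/50
  v_R = (−(27/50) + 127/50) / (2·(5/12)) = 12/5 m/s
check:
T_s = v_R/a_R = (12/5)/(6/5) = 2.0000 s
reaction-phase robot travel = 2.4000·0.0400 = 0.0960 m
robot under decel: 2.4000²/(2·1.2000) = 2.4000 m
person approaches 0.6000·(0.0400+2.0000) = 1.2240 m
margins: 0.0400+0.0200+0.0100 = 0.0700 m
sum ≈ 0.0960+2.4000+1.2240+0.0700 ≈ 3.7900 m = S ✓

v_R_max = 12/5 m/s = 2.4000 m/s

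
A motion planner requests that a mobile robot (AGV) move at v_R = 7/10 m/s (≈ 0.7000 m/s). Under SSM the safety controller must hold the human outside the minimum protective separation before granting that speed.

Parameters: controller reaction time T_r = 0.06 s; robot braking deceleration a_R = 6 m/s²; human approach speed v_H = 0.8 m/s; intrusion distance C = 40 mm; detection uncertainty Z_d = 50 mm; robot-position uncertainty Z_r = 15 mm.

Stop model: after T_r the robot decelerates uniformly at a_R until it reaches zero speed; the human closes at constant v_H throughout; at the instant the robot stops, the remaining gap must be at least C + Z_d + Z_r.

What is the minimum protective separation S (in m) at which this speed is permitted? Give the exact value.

S_min = 79/240 m = 0.3292 m

braking lasts T_s = (7/10)/6 = 0.1167 s
robot in T_r: 0.7000·0.0600 = 0.0420 m
robot covers 0.7000·0.1167 − ½·6.0000·0.1167² = 0.0408 m while stopping
human over T_r+T_s: 0.8000·(0.0600+0.1167) = 0.1413 m
C+Z_d+Z_r = 0.0400+0.0500+0.0150 = 0.1050 m
S_min ≈ 0.0420+0.0408+0.1413+0.1050  ⇒  S_min = 79/240 m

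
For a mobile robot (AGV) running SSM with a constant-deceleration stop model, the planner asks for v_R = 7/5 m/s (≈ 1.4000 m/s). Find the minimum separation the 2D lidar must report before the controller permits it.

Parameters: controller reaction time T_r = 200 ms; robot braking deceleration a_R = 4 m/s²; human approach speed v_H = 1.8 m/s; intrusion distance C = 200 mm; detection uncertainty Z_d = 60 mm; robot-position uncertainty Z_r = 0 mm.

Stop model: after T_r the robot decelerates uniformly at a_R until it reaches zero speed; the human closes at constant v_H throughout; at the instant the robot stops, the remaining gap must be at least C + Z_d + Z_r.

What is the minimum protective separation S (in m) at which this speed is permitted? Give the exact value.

stop time T_s = (7/5)/4 = 0.3500 s
reaction-phase robot travel = 1.4000·0.2000 = 0.2800 m
braking distance = 1.4000²/(2·4.0000) = 0.2450 m
human closes 1.8000·0.5500 = 0.9900 m
residual clearance needed = 0.2000+0.0600+0.0000 = 0.2600 m
S_min ≈ 0.2800+0.2450+0.9900+0.2600  ⇒  S_min = 71/40 m

S_min = 71/40 m = 1.7750 m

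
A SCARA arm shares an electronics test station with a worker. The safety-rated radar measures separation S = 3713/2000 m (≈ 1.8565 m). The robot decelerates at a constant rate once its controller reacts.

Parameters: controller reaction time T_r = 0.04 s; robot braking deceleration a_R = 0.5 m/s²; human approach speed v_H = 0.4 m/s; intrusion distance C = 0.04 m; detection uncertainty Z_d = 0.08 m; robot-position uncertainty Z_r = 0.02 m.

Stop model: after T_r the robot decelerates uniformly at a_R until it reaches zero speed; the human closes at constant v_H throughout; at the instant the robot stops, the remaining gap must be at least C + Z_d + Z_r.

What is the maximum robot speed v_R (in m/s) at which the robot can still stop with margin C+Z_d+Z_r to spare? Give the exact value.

quadratic (1)·v² + (21/25)·v + (-3401/2000) = 0
  disc = (21/25)² − 4·(1)·(-3401/2000) = 18769/2500 ; √disc = 137/50
  v_R = (−(21/25) + 137/50) / (2·(1)) = 19/20 m/s
check:
stop time T_s = (19/20)/(1/2) = 1.9000 s
reaction-phase robot travel = 0.9500·0.0400 = 0.0380 m
robot under decel: 0.9500²/(2·0.5000) = 0.9025 m
human closes 0.4000·1.9400 = 0.7760 m
C+Z_d+Z_r = 0.0400+0.0800+0.0200 = 0.1400 m
sum ≈ 0.0380+0.9025+0.7760+0.1400 ≈ 1.8565 m = S ✓

v_R_max = 19/20 m/s = 0.9500 m/s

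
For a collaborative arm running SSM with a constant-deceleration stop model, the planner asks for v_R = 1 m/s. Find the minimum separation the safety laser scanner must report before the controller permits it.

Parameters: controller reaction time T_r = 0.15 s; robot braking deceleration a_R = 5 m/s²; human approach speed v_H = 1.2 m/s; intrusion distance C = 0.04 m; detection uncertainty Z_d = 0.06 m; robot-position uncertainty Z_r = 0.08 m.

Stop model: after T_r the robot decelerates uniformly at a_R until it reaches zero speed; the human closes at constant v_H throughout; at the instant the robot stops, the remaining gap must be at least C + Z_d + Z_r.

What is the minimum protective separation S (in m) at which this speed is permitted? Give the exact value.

stop time T_s = 1/5 = 0.2000 s
reaction-phase robot travel = 1.0000·0.1500 = 0.1500 m
braking distance = 1.0000²/(2·5.0000) = 0.1000 m
person approaches 1.2000·(0.1500+0.2000) = 0.4200 m
margins: 0.0400+0.0600+0.0800 = 0.1800 m
S_min ≈ 0.1500+0.1000+0.4200+0.1800  ⇒  S_min = 17/20 m

S_min = 17/20 m = 0.8500 m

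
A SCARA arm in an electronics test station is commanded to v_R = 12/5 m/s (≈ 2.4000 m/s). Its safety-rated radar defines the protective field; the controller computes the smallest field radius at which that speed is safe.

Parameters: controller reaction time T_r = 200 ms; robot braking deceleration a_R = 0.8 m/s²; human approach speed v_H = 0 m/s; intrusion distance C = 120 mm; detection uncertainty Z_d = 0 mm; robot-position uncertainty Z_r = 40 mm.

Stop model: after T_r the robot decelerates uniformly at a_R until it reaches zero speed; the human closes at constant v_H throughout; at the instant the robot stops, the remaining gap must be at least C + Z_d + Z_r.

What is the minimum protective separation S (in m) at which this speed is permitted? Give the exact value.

S_min = 106/25 m = 4.2400 m

stop time T_s = (12/5)/(4/5) = 3.0000 s
reaction-phase robot travel = 2.4000·0.2000 = 0.4800 m
robot covers 2.4000·3.0000 − ½·0.8000·3.0000² = 3.6000 m while stopping
human closes 0.0000·3.2000 = 0.0000 m
margins: 0.1200+0.0000+0.0400 = 0.1600 m
S_min ≈ 0.4800+3.6000+0.0000+0.1600  ⇒  S_min = 106/25 m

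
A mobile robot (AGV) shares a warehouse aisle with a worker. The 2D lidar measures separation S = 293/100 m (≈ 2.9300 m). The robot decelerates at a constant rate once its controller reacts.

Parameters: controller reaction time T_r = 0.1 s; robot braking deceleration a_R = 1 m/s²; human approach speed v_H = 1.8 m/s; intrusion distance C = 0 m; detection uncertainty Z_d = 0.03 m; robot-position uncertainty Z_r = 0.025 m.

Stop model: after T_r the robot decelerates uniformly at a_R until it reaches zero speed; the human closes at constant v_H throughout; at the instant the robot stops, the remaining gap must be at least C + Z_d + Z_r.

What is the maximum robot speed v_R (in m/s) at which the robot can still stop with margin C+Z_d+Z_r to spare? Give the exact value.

at the boundary: (1/2)·v² + (19/10)·v + (-539/200) = 0
  disc = (19/10)² − 4·(1/2)·(-539/200) = 9 ; √disc = 3
  v_R = (−(19/10) + 3) / (2·(1/2)) = 11/10 m/s
check:
stop time T_s = (11/10)/1 = 1.1000 s
robot covers v_R·T_r = 1.1000·0.1000 = 0.1100 m before braking
robot covers 1.1000·1.1000 − ½·1.0000·1.1000² = 0.6050 m while stopping
human over T_r+T_s: 1.8000·(0.1000+1.1000) = 2.1600 m
C+Z_d+Z_r = 0.0000+0.0300+0.0250 = 0.0550 m
sum ≈ 0.1100+0.6050+2.1600+0.0550 ≈ 2.9300 m = S ✓

v_R_max = 11/10 m/s = 1.1000 m/s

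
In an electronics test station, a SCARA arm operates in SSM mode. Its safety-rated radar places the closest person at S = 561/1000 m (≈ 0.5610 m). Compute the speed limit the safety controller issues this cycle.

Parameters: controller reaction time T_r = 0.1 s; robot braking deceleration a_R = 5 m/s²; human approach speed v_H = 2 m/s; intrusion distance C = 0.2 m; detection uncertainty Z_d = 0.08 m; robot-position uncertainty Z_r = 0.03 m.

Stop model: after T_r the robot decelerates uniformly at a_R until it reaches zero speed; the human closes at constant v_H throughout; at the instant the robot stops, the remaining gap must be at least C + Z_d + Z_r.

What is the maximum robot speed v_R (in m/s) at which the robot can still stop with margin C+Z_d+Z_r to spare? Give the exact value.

v_R_max = 1/10 m/s = 0.1000 m/s

quadratic (1/10)·v² + (1/2)·v + (-51/1000) = 0
  disc = (1/2)² − 4·(1/10)·(-51/1000) = 169/625 ; √disc = 13/25
  v_R = (−(1/2) + 13/25) / (2·(1/10)) = 1/10 m/s
check:
stop time T_s = (1/10)/5 = 0.0200 s
reaction-phase robot travel = 0.1000·0.1000 = 0.0100 m
braking distance = 0.1000²/(2·5.0000) = 0.0010 m
human over T_r+T_s: 2.0000·(0.1000+0.0200) = 0.2400 m
margins: 0.2000+0.0800+0.0300 = 0.3100 m
sum ≈ 0.0100+0.0010+0.2400+0.3100 ≈ 0.5610 m = S ✓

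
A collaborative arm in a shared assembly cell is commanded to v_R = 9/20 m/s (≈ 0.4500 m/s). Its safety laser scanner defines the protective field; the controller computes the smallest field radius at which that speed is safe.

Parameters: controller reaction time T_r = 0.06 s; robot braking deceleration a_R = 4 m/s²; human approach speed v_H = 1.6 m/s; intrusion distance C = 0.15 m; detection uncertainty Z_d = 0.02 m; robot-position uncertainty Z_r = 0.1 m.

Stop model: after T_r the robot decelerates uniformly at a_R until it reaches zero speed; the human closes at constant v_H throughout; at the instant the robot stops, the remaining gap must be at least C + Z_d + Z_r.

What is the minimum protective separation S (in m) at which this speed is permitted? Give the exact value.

S_min = 9573/16000 m = 0.5983 m

braking lasts T_s = (9/20)/4 = 0.1125 s
robot covers v_R·T_r = 0.4500·0.0600 = 0.0270 m before braking
robot covers 0.4500·0.1125 − ½·4.0000·0.1125² = 0.0253 m while stopping
human closes 1.6000·0.1725 = 0.2760 m
margins: 0.1500+0.0200+0.1000 = 0.2700 m
S_min ≈ 0.0270+0.0253+0.2760+0.2700  ⇒  S_min = 9573/16000 m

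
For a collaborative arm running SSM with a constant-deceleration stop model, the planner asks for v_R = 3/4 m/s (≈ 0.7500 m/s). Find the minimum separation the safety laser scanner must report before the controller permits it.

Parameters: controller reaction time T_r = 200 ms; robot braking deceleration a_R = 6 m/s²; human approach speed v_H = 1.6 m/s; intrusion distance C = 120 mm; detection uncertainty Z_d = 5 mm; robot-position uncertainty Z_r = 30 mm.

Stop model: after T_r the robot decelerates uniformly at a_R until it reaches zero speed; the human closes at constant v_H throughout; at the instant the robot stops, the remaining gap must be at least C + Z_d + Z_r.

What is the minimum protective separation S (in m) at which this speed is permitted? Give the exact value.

T_s = v_R/a_R = (3/4)/6 = 0.1250 s
robot covers v_R·T_r = 0.7500·0.2000 = 0.1500 m before braking
robot under decel: 0.7500²/(2·6.0000) = 0.0469 m
person approaches 1.6000·(0.2000+0.1250) = 0.5200 m
C+Z_d+Z_r = 0.1200+0.0050+0.0300 = 0.1550 m
S_min ≈ 0.1500+0.0469+0.5200+0.1550  ⇒  S_min = 279/320 m

S_min = 279/320 m = 0.8719 m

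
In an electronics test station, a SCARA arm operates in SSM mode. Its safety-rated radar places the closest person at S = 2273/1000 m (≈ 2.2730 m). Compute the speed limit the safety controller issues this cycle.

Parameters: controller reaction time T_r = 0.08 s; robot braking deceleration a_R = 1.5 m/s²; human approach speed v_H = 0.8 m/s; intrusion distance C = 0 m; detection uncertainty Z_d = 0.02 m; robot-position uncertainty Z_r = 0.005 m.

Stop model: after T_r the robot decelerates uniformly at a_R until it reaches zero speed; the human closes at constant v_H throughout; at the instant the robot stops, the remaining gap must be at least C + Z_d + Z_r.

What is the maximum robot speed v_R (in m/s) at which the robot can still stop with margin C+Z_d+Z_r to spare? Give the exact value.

v_R_max = 9/5 m/s = 1.8000 m/s

quadratic (1/3)·v² + (46/75)·v + (-273/125) = 0
  disc = (46/75)² − 4·(1/3)·(-273/125) = 18496/5625 ; √disc = 136/75
  v_R = (−(46/75) + 136/75) / (2·(1/3)) = 9/5 m/s
check:
T_s = v_R/a_R = (9/5)/(3/2) = 1.2000 s
robot in T_r: 1.8000·0.0800 = 0.1440 m
robot under decel: 1.8000²/(2·1.5000) = 1.0800 m
human over T_r+T_s: 0.8000·(0.0800+1.2000) = 1.0240 m
residual clearance needed = 0.0000+0.0200+0.0050 = 0.0250 m
sum ≈ 0.1440+1.0800+1.0240+0.0250 ≈ 2.2730 m = S ✓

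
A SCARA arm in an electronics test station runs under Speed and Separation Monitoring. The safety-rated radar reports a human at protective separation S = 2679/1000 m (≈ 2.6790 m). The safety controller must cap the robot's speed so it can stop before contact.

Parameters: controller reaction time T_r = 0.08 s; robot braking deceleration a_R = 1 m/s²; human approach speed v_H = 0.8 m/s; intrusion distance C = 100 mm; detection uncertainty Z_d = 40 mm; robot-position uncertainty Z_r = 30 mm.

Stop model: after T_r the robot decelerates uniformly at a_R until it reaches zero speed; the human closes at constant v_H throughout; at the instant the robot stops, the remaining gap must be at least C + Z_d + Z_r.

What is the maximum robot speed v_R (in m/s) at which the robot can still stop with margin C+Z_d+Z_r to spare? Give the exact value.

collect terms ⇒ (1/2)·v_R² + (22/25)·v_R + (-489/200) = 0
  disc = (22/25)² − 4·(1/2)·(-489/200) = 14161/2500 ; √disc = 119/50
  v_R = (−(22/25) + 119/50) / (2·(1/2)) = 3/2 m/s
check:
braking lasts T_s = (3/2)/1 = 1.5000 s
robot covers v_R·T_r = 1.5000·0.0800 = 0.1200 m before braking
robot under decel: 1.5000²/(2·1.0000) = 1.1250 m
human closes 0.8000·1.5800 = 1.2640 m
C+Z_d+Z_r = 0.1000+0.0400+0.0300 = 0.1700 m
sum ≈ 0.1200+1.1250+1.2640+0.1700 ≈ 2.6790 m = S ✓

v_R_max = 3/2 m/s = 1.5000 m/s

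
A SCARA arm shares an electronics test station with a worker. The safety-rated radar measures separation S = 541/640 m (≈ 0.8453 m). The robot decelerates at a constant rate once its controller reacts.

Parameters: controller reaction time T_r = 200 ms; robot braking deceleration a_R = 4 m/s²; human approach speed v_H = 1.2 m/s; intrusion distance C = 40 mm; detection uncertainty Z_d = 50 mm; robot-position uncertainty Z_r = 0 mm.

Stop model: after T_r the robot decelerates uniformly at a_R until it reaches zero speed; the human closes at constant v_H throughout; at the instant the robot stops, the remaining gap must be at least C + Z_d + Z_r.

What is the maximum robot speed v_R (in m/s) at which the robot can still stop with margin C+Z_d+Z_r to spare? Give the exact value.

at the boundary: (1/8)·v² + (1/2)·v + (-1649/3200) = 0
  disc = (1/2)² − 4·(1/8)·(-1649/3200) = 3249/6400 ; √disc = 57/80
  v_R = (−(1/2) + 57/80) / (2·(1/8)) = 17/20 m/s
check:
braking lasts T_s = (17/20)/4 = 0.2125 s
robot covers v_R·T_r = 0.8500·0.2000 = 0.1700 m before braking
robot under decel: 0.8500²/(2·4.0000) = 0.0903 m
human closes 1.2000·0.4125 = 0.4950 m
residual clearance needed = 0.0400+0.0500+0.0000 = 0.0900 m
sum ≈ 0.1700+0.0903+0.4950+0.0900 ≈ 0.8453 m = S ✓

v_R_max = 17/20 m/s = 0.8500 m/s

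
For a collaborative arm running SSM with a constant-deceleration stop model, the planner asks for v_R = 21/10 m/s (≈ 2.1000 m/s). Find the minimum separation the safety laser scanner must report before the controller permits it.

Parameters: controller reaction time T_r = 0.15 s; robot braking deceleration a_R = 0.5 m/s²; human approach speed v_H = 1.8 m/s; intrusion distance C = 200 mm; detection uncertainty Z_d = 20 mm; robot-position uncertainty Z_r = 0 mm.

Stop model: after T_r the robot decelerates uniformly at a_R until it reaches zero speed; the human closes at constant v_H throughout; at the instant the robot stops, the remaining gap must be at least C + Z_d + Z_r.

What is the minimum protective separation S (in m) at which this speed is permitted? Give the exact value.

S_min = 511/40 m = 12.7750 m

braking lasts T_s = (21/10)/(1/2) = 4.2000 s
robot covers v_R·T_r = 2.1000·0.1500 = 0.3150 m before braking
braking distance = 2.1000²/(2·0.5000) = 4.4100 m
human closes 1.8000·4.3500 = 7.8300 m
margins: 0.2000+0.0200+0.0000 = 0.2200 m
S_min ≈ 0.3150+4.4100+7.8300+0.2200  ⇒  S_min = 511/40 m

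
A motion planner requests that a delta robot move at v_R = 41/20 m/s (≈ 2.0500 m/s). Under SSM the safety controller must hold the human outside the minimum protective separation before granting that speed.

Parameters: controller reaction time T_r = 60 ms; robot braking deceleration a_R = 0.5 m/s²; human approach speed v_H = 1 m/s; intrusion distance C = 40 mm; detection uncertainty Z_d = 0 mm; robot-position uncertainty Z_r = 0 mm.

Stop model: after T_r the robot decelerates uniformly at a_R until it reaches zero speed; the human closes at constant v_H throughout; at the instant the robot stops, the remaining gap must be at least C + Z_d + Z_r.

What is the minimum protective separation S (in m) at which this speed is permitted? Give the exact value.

braking lasts T_s = (41/20)/(1/2) = 4.1000 s
reaction-phase robot travel = 2.0500·0.0600 = 0.1230 m
robot under decel: 2.0500²/(2·0.5000) = 4.2025 m
person approaches 1.0000·(0.0600+4.1000) = 4.1600 m
C+Z_d+Z_r = 0.0400+0.0000+0.0000 = 0.0400 m
S_min ≈ 0.1230+4.2025+4.1600+0.0400  ⇒  S_min = 17051/2000 m

S_min = 17051/2000 m = 8.5255 m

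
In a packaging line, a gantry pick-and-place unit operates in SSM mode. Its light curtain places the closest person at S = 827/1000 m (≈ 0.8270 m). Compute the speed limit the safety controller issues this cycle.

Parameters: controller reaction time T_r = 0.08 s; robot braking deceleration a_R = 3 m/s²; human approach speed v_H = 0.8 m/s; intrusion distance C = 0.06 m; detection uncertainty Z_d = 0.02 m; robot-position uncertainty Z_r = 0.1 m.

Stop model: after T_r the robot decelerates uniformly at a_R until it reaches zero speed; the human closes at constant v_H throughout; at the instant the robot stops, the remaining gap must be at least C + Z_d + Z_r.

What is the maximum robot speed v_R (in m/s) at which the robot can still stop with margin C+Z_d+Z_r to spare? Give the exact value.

v_R_max = 11/10 m/s = 1.1000 m/s

quadratic (1/6)·v² + (26/75)·v + (-583/1000) = 0
  disc = (26/75)² − 4·(1/6)·(-583/1000) = 11449/22500 ; √disc = 107/150
  v_R = (−(26/75) + 107/150) / (2·(1/6)) = 11/10 m/s
check:
T_s = v_R/a_R = (11/10)/3 = 0.3667 s
reaction-phase robot travel = 1.1000·0.0800 = 0.0880 m
robot under decel: 1.1000²/(2·3.0000) = 0.2017 m
human closes 0.8000·0.4467 = 0.3573 m
residual clearance needed = 0.0600+0.0200+0.1000 = 0.1800 m
sum ≈ 0.0880+0.2017+0.3573+0.1800 ≈ 0.8270 m = S ✓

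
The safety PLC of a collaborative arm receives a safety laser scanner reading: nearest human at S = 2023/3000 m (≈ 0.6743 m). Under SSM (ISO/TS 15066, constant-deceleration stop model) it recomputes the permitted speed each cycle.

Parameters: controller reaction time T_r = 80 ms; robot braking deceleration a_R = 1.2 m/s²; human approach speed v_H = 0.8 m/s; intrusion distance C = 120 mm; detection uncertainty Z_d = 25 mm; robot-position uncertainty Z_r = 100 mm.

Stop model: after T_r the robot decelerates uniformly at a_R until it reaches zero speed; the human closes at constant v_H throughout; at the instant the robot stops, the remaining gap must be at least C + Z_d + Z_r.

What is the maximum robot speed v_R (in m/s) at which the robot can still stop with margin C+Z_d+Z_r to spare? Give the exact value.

collect terms ⇒ (5/12)·v_R² + (56/75)·v_R + (-137/375) = 0
  disc = (56/75)² − 4·(5/12)·(-137/375) = 729/625 ; √disc = 27/25
  v_R = (−(56/75) + 27/25) / (2·(5/12)) = 2/5 m/s
check:
braking lasts T_s = (2/5)/(6/5) = 0.3333 s
reaction-phase robot travel = 0.4000·0.0800 = 0.0320 m
robot covers 0.4000·0.3333 − ½·1.2000·0.3333² = 0.0667 m while stopping
human closes 0.8000·0.4133 = 0.3307 m
C+Z_d+Z_r = 0.1200+0.0250+0.1000 = 0.2450 m
sum ≈ 0.0320+0.0667+0.3307+0.2450 ≈ 0.6743 m = S ✓

v_R_max = 2/5 m/s = 0.4000 m/s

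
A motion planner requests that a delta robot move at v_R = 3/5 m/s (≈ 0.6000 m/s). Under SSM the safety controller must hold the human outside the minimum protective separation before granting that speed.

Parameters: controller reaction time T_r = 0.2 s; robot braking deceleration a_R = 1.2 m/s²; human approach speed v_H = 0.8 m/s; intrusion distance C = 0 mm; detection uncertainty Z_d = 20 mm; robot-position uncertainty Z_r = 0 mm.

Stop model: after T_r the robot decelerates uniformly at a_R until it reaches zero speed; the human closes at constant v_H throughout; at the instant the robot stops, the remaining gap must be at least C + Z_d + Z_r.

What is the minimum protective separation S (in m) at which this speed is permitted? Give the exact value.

stop time T_s = (3/5)/(6/5) = 0.5000 s
robot in T_r: 0.6000·0.2000 = 0.1200 m
robot covers 0.6000·0.5000 − ½·1.2000·0.5000² = 0.1500 m while stopping
person approaches 0.8000·(0.2000+0.5000) = 0.5600 m
residual clearance needed = 0.0000+0.0200+0.0000 = 0.0200 m
S_min ≈ 0.1200+0.1500+0.5600+0.0200  ⇒  S_min = 17/20 m

S_min = 17/20 m = 0.8500 m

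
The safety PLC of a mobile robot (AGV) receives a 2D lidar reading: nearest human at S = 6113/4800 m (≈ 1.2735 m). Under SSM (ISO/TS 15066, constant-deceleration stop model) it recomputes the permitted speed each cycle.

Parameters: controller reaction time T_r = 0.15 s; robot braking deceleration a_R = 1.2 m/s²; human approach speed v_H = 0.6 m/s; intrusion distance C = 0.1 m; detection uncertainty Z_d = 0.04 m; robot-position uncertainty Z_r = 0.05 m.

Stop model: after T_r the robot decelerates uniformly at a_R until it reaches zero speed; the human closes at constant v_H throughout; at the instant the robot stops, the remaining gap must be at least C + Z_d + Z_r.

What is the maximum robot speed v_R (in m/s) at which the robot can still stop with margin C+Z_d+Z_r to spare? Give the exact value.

quadratic (5/12)·v² + (13/20)·v + (-4769/4800) = 0
  disc = (13/20)² − 4·(5/12)·(-4769/4800) = 29929/14400 ; √disc = 173/120
  v_R = (−(13/20) + 173/120) / (2·(5/12)) = 19/20 m/s
check:
T_s = v_R/a_R = (19/20)/(6/5) = 0.7917 s
robot covers v_R·T_r = 0.9500·0.1500 = 0.1425 m before braking
robot covers 0.9500·0.7917 − ½·1.2000·0.7917² = 0.3760 m while stopping
person approaches 0.6000·(0.1500+0.7917) = 0.5650 m
residual clearance needed = 0.1000+0.0400+0.0500 = 0.1900 m
sum ≈ 0.1425+0.3760+0.5650+0.1900 ≈ 1.2735 m = S ✓

v_R_max = 19/20 m/s = 0.9500 m/s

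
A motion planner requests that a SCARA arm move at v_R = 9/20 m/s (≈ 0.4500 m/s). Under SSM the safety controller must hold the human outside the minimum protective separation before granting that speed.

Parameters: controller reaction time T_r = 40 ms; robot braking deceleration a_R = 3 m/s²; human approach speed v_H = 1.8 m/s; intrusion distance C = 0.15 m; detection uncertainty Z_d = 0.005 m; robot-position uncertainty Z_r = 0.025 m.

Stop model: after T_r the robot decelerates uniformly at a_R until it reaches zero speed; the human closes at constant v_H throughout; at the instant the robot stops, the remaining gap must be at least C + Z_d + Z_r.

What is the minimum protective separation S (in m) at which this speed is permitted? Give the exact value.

T_s = v_R/a_R = (9/20)/3 = 0.1500 s
reaction-phase robot travel = 0.4500·0.0400 = 0.0180 m
braking distance = 0.4500²/(2·3.0000) = 0.0338 m
person approaches 1.8000·(0.0400+0.1500) = 0.3420 m
margins: 0.1500+0.0050+0.0250 = 0.1800 m
S_min ≈ 0.0180+0.0338+0.3420+0.1800  ⇒  S_min = 459/800 m

S_min = 459/800 m = 0.5737 m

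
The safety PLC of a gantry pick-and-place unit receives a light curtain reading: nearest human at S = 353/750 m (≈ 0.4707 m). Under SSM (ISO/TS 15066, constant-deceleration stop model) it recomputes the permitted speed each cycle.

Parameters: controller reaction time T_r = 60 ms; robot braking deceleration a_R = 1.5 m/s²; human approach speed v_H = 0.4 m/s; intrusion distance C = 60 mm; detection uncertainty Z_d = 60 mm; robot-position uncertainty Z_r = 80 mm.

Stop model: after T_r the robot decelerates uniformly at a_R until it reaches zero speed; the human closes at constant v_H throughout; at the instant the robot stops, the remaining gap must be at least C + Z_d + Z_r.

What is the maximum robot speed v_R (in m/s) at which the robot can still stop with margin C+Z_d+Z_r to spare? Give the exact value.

v_R_max = 1/2 m/s = 0.5000 m/s

collect terms ⇒ (1/3)·v_R² + (49/150)·v_R + (-37/150) = 0
  disc = (49/150)² − 4·(1/3)·(-37/150) = 1089/2500 ; √disc = 33/50
  v_R = (−(49/150) + 33/50) / (2·(1/3)) = 1/2 m/s
check:
T_s = v_R/a_R = (1/2)/(3/2) = 0.3333 s
robot covers v_R·T_r = 0.5000·0.0600 = 0.0300 m before braking
robot covers 0.5000·0.3333 − ½·1.5000·0.3333² = 0.0833 m while stopping
human closes 0.4000·0.3933 = 0.1573 m
C+Z_d+Z_r = 0.0600+0.0600+0.0800 = 0.2000 m
sum ≈ 0.0300+0.0833+0.1573+0.2000 ≈ 0.4707 m = S ✓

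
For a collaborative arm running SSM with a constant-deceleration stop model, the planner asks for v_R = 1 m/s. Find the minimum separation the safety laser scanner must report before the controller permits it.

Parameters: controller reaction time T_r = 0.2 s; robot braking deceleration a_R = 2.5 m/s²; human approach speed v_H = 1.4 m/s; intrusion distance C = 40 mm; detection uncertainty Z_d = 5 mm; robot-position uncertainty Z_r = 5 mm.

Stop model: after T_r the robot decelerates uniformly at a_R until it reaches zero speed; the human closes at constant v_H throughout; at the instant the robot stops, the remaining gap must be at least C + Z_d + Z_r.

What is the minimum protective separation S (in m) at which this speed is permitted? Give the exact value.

braking lasts T_s = 1/(5/2) = 0.4000 s
robot covers v_R·T_r = 1.0000·0.2000 = 0.2000 m before braking
robot under decel: 1.0000²/(2·2.5000) = 0.2000 m
human closes 1.4000·0.6000 = 0.8400 m
margins: 0.0400+0.0050+0.0050 = 0.0500 m
S_min ≈ 0.2000+0.2000+0.8400+0.0500  ⇒  S_min = 129/100 m

S_min = 129/100 m = 1.2900 m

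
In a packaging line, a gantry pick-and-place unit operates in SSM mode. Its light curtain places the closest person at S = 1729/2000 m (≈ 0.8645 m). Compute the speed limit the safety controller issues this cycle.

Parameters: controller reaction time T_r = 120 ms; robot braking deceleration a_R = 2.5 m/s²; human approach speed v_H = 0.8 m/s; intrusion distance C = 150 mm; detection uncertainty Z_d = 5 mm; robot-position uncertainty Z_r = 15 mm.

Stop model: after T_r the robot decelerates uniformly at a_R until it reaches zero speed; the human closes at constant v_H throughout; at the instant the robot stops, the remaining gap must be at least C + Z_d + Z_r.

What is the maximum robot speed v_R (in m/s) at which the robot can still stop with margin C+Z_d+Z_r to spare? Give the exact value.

at the boundary: (1/5)·v² + (11/25)·v + (-1197/2000) = 0
  disc = (11/25)² − 4·(1/5)·(-1197/2000) = 1681/2500 ; √disc = 41/50
  v_R = (−(11/25) + 41/50) / (2·(1/5)) = 19/20 m/s
check:
T_s = v_R/a_R = (19/20)/(5/2) = 0.3800 s
robot covers v_R·T_r = 0.9500·0.1200 = 0.1140 m before braking
braking distance = 0.9500²/(2·2.5000) = 0.1805 m
human closes 0.8000·0.5000 = 0.4000 m
C+Z_d+Z_r = 0.1500+0.0050+0.0150 = 0.1700 m
sum ≈ 0.1140+0.1805+0.4000+0.1700 ≈ 0.8645 m = S ✓

v_R_max = 19/20 m/s = 0.9500 m/s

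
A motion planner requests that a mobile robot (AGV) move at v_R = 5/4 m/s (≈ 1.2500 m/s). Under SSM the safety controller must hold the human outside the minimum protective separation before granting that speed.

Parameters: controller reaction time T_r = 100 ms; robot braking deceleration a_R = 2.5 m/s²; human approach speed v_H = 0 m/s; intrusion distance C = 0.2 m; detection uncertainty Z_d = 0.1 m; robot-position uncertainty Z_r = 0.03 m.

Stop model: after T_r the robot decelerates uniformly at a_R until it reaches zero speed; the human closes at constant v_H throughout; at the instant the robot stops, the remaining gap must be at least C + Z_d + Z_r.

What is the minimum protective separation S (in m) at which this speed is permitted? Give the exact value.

S_min = 307/400 m = 0.7675 m

stop time T_s = (5/4)/(5/2) = 0.5000 s
robot covers v_R·T_r = 1.2500·0.1000 = 0.1250 m before braking
braking distance = 1.2500²/(2·2.5000) = 0.3125 m
person approaches 0.0000·(0.1000+0.5000) = 0.0000 m
residual clearance needed = 0.2000+0.1000+0.0300 = 0.3300 m
S_min ≈ 0.1250+0.3125+0.0000+0.3300  ⇒  S_min = 307/400 m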